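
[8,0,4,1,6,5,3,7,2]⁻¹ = [1,3,8,6,2,5,4,7,0]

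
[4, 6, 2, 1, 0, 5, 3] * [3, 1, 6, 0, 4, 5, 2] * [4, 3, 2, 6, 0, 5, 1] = [0, 2, 1, 3, 6, 5, 4]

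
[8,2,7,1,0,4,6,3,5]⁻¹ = [4,3,1,7,5,8,6,2,0]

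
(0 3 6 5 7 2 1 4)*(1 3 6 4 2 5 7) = (0 6 7 5 1 2 3 4)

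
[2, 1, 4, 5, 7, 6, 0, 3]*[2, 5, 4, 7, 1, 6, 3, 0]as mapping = [0→4, 1→5, 2→1, 3→6, 4→0, 5→3, 6→2, 7→7]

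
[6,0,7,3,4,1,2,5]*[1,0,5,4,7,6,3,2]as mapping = [0→3,1→1,2→2,3→4,4→7,5→0,6→5,7→6]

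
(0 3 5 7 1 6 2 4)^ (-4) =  (0 1)(2 5)(3 6)(4 7)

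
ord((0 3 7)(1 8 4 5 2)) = 15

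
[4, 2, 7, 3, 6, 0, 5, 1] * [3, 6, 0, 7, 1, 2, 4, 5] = [1, 0, 5, 7, 4, 3, 2, 6]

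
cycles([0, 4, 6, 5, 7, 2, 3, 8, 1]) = (1 4 7 8)(2 6 3 5)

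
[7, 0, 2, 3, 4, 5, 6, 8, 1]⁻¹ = [1, 8, 2, 3, 4, 5, 6, 0, 7]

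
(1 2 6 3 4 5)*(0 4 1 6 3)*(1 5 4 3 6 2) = (0 3 5 2 6) 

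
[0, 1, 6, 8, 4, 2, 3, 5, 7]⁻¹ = [0, 1, 5, 6, 4, 7, 2, 8, 3]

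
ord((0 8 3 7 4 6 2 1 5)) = 9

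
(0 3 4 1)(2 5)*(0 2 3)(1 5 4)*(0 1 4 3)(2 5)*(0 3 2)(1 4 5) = (0 4)(3 5)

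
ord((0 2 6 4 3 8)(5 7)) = 6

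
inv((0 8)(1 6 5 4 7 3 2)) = (0 8)(1 2 3 7 4 5 6)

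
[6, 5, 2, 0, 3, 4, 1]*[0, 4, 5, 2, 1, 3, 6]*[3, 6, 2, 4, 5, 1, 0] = [0, 4, 1, 3, 2, 6, 5]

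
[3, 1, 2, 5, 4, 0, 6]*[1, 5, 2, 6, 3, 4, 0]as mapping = [0→6, 1→5, 2→2, 3→4, 4→3, 5→1, 6→0]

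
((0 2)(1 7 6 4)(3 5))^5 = (0 2)(1 7 6 4)(3 5)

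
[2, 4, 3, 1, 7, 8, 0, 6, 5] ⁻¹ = [6, 3, 0, 2, 1, 8, 7, 4, 5] 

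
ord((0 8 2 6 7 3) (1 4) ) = 6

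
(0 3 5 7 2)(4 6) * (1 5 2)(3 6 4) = (0 6 3 2)(1 5 7)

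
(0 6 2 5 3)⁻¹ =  (0 3 5 2 6)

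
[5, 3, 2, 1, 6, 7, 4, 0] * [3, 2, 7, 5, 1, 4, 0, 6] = [4, 5, 7, 2, 0, 6, 1, 3]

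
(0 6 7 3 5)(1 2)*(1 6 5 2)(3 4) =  (0 5)(2 6 7 4 3)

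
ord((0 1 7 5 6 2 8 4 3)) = 9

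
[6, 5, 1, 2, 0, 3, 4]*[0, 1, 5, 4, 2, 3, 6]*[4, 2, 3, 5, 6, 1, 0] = [0, 5, 2, 1, 4, 6, 3]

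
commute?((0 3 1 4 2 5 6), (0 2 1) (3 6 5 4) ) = no:(0 3 1 4 2 5 6) * (0 2 1) (3 6 5 4) = (0 6 2 4 1 3), (0 2 1) (3 6 5 4) * (0 3 1 4 2 5 6) = (0 5 2 4 1 3) 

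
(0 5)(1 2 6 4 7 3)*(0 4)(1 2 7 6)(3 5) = (0 3 2 1 7 5 4 6)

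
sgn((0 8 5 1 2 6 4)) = 1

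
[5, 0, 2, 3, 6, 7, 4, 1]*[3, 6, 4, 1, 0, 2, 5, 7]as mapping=[0→2, 1→3, 2→4, 3→1, 4→5, 5→7, 6→0, 7→6]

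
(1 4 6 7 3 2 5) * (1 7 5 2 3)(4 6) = (1 6 5 7)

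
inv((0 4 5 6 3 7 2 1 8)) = (0 8 1 2 7 3 6 5 4)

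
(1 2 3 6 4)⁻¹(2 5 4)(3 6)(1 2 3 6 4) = (1 3 5)(4 6)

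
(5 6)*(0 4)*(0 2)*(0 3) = (0 4 2 3)(5 6)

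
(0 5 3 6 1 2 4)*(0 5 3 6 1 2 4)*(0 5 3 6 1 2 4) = (0 6 4 3 2 5 1)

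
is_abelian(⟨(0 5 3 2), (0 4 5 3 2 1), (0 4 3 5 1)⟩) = no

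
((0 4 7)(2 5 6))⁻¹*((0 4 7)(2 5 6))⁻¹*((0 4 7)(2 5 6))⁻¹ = ()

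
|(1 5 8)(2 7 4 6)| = 12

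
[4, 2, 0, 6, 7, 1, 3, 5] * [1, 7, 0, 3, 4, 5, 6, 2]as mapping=[0→4, 1→0, 2→1, 3→6, 4→2, 5→7, 6→3, 7→5]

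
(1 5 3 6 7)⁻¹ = (1 7 6 3 5)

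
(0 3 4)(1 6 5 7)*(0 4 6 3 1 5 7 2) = (0 1 3 6 7 5 2)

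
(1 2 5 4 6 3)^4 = (1 6 5)(2 3 4)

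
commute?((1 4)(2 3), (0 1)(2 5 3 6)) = no:(1 4)(2 3) * (0 1)(2 5 3 6) = (0 1 4)(2 6)(3 5), (0 1)(2 5 3 6) * (1 4)(2 3) = (0 4 1)(2 5)(3 6)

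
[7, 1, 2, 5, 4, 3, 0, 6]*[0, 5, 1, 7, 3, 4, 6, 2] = [2, 5, 1, 4, 3, 7, 0, 6]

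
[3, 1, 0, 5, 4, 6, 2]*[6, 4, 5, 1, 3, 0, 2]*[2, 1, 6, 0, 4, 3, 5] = [1, 4, 5, 2, 0, 6, 3]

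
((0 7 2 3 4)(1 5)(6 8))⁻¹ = (0 4 3 2 7)(1 5)(6 8)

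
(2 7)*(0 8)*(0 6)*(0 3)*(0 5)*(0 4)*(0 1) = (0 8 6 3 5 4 1)(2 7)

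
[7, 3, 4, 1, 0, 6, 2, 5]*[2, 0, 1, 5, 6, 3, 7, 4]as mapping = [0→4, 1→5, 2→6, 3→0, 4→2, 5→7, 6→1, 7→3]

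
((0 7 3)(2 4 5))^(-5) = (0 7 3)(2 4 5)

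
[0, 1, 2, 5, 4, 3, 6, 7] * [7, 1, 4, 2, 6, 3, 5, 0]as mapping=[0→7, 1→1, 2→4, 3→3, 4→6, 5→2, 6→5, 7→0]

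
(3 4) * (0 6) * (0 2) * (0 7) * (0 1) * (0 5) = (0 6 2 7 1 5)(3 4)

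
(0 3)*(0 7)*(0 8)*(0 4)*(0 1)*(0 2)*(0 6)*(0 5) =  (0 3 7 8 4 1 2 6 5)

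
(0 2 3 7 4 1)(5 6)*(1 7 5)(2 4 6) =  (0 4 7 6 1)(2 3 5)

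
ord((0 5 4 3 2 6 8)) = 7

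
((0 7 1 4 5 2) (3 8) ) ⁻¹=(0 2 5 4 1 7) (3 8) 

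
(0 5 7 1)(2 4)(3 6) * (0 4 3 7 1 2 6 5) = (1 4 6 7 2 3 5)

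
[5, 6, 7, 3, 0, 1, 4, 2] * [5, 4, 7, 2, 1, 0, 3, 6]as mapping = [0→0, 1→3, 2→6, 3→2, 4→5, 5→4, 6→1, 7→7]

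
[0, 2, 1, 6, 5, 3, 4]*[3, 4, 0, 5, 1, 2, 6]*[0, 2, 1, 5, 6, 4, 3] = [5, 0, 6, 3, 1, 4, 2]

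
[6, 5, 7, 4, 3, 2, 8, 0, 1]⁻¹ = [7, 8, 5, 4, 3, 1, 0, 2, 6]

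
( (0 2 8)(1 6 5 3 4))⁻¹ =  (0 8 2)(1 4 3 5 6)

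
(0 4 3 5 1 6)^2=(0 3 1)(4 5 6)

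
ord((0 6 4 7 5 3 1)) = 7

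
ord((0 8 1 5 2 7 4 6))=8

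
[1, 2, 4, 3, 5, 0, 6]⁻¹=[5, 0, 1, 3, 2, 4, 6]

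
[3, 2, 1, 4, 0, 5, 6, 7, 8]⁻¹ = [4, 2, 1, 0, 3, 5, 6, 7, 8]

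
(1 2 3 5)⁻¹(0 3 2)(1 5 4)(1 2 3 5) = (0 5 3)(1 4 2)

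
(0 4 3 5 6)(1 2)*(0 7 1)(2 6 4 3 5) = (0 3 2)(1 6 7)(4 5)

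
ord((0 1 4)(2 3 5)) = 3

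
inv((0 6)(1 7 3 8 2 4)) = (0 6)(1 4 2 8 3 7)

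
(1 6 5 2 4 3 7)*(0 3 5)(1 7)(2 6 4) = (0 3 1 4 5 6)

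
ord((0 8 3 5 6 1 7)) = 7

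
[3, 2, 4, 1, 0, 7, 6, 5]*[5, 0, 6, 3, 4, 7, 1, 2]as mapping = [0→3, 1→6, 2→4, 3→0, 4→5, 5→2, 6→1, 7→7]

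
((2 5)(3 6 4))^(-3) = (2 5)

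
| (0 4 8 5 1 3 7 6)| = 8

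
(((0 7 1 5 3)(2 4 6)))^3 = (0 5 7 3 1)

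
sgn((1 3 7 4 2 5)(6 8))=1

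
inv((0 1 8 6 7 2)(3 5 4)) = (0 2 7 6 8 1)(3 4 5)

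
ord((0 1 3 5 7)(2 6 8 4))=20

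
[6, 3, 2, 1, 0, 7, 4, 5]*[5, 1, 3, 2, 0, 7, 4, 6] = [4, 2, 3, 1, 5, 6, 0, 7]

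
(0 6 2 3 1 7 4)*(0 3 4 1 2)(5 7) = (0 6)(1 5 7)(2 4 3)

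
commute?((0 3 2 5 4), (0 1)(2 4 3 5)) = no:(0 3 2 5 4) * (0 1)(2 4 3 5) = (0 5 3 4 1), (0 1)(2 4 3 5) * (0 3 2 5 4) = (0 1 3 4 2)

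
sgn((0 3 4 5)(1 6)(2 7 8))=1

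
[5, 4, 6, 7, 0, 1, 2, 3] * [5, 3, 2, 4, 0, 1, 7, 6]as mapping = [0→1, 1→0, 2→7, 3→6, 4→5, 5→3, 6→2, 7→4]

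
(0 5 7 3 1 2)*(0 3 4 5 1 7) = (0 1 2 3 7 4 5)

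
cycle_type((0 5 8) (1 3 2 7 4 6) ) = 3.6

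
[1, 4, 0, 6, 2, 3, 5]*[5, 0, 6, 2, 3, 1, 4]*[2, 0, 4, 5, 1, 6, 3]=[2, 5, 6, 1, 3, 4, 0]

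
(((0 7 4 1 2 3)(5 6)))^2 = (0 4 2)(1 3 7)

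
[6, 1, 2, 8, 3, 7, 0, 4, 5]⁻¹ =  [6, 1, 2, 4, 7, 8, 0, 5, 3]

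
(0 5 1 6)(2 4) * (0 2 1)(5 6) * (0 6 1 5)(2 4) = (0 1)(4 5 6)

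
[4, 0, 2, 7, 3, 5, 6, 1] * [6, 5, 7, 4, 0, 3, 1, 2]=[0, 6, 7, 2, 4, 3, 1, 5]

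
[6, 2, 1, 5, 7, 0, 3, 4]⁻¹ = [5, 2, 1, 6, 7, 3, 0, 4]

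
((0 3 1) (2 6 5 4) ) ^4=(0 3 1) 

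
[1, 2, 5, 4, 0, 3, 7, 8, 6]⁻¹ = [4, 0, 1, 5, 3, 2, 8, 6, 7]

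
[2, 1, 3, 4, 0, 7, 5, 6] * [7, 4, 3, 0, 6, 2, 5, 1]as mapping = [0→3, 1→4, 2→0, 3→6, 4→7, 5→1, 6→2, 7→5]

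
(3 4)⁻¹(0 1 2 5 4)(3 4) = (0 1 2 5 3)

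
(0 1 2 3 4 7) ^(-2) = (0 4 2) (1 7 3) 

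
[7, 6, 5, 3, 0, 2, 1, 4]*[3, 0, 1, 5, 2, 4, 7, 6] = [6, 7, 4, 5, 3, 1, 0, 2]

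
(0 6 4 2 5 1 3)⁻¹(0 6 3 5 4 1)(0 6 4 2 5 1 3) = (0 1 2 3 6 4)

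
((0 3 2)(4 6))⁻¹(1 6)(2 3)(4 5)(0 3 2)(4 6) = (0 2)(1 4)(5 6)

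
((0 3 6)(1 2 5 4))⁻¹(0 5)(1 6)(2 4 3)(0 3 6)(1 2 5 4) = (0 2)(1 6 5)(3 4)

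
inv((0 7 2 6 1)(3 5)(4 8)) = (0 1 6 2 7)(3 5)(4 8)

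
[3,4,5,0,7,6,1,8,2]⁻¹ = [3,6,8,0,1,2,5,4,7]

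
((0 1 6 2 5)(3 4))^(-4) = (0 1 6 2 5)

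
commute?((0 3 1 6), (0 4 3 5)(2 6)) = no:(0 3 1 6) * (0 4 3 5)(2 6) = (0 5)(1 2 6 4 3), (0 4 3 5)(2 6) * (0 3 1 6) = (0 4 1 6 2)(3 5)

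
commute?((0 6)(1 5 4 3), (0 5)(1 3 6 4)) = no:(0 6)(1 5 4 3)*(0 5)(1 3 6 4) = (0 4 6 5 1), (0 5)(1 3 6 4)*(0 6)(1 5 4 3) = (0 4 5 6 3)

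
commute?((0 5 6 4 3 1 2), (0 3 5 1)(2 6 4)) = no:(0 5 6 4 3 1 2)*(0 3 5 1)(2 6 4) = (0 1 6 2 3)(4 5), (0 3 5 1)(2 6 4)*(0 5 6 4 3 1 2) = (0 1 5 2 4)(3 6)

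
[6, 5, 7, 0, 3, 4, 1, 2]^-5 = [6, 5, 7, 0, 3, 4, 1, 2]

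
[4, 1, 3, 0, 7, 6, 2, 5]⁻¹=[3, 1, 6, 2, 0, 7, 5, 4]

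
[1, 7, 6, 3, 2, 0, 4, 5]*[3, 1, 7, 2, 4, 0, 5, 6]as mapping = [0→1, 1→6, 2→5, 3→2, 4→7, 5→3, 6→4, 7→0]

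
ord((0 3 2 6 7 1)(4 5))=6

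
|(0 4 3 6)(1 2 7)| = 12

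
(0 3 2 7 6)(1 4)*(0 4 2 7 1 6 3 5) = (0 5)(1 2)(3 7)(4 6)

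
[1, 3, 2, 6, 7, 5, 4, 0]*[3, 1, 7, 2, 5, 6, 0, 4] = [1, 2, 7, 0, 4, 6, 5, 3]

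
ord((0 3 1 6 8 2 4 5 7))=9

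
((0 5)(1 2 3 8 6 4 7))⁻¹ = (0 5)(1 7 4 6 8 3 2)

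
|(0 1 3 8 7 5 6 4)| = 8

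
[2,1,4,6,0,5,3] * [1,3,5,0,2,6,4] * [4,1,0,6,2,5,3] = [5,6,0,2,1,3,4]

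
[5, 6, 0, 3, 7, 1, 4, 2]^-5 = [1, 4, 5, 3, 2, 6, 7, 0]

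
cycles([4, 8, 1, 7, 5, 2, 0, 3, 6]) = (0 4 5 2 1 8 6)(3 7)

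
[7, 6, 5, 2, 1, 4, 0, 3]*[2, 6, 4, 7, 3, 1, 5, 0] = [0, 5, 1, 4, 6, 3, 2, 7]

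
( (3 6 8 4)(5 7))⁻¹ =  (3 4 8 6)(5 7)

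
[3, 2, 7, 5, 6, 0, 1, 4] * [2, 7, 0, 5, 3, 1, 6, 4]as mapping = [0→5, 1→0, 2→4, 3→1, 4→6, 5→2, 6→7, 7→3]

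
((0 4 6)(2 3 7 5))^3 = (2 5 7 3)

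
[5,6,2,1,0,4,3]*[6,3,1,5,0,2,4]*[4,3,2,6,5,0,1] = [2,5,3,6,1,4,0]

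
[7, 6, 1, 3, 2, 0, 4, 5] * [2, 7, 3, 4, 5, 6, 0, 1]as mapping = [0→1, 1→0, 2→7, 3→4, 4→3, 5→2, 6→5, 7→6]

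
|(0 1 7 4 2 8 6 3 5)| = 9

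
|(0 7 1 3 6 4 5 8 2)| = 9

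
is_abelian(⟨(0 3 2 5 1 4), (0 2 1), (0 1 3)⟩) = no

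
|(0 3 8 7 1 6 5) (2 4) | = 14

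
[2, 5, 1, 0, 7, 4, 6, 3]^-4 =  [5, 7, 4, 1, 0, 3, 6, 2]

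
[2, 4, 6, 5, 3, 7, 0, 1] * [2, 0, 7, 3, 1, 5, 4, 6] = [7, 1, 4, 5, 3, 6, 2, 0]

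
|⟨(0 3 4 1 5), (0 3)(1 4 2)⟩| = 720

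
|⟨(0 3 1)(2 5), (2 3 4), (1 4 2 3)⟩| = 720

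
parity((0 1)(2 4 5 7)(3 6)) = odd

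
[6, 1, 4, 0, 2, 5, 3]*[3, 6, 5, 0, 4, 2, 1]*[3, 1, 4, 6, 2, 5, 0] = [1, 0, 2, 6, 5, 4, 3]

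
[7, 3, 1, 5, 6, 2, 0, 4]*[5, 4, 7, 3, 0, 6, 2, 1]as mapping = [0→1, 1→3, 2→4, 3→6, 4→2, 5→7, 6→5, 7→0]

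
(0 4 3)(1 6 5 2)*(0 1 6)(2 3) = (0 4 2 6 5 3 1)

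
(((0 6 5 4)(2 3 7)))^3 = (0 4 5 6)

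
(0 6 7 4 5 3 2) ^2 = (0 7 5 2 6 4 3) 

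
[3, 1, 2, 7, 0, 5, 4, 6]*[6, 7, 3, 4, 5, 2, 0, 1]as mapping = [0→4, 1→7, 2→3, 3→1, 4→6, 5→2, 6→5, 7→0]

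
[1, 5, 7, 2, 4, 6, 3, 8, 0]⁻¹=[8, 0, 3, 6, 4, 1, 5, 2, 7]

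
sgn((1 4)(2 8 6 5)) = 1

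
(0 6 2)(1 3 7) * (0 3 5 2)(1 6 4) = (0 4 1 5 2 3 7 6)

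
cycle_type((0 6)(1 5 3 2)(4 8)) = 2^2.4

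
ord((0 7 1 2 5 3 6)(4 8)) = 14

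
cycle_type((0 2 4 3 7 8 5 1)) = 8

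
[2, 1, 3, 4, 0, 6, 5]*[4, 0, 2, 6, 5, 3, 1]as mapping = [0→2, 1→0, 2→6, 3→5, 4→4, 5→1, 6→3]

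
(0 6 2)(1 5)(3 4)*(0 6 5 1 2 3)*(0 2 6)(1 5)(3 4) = (0 1 5 6 4 2)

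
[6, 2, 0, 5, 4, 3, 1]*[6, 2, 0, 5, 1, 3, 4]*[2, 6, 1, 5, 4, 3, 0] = [4, 2, 0, 5, 6, 3, 1]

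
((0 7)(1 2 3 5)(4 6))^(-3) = (0 7)(1 2 3 5)(4 6)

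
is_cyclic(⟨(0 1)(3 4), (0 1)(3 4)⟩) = yes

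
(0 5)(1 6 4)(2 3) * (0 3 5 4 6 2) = (0 4 1 2 5 3)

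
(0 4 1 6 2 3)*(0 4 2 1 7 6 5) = (0 2 3 4 7 6 1 5)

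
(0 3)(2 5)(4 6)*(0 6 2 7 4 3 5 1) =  (0 5 7 4 2 1)(3 6)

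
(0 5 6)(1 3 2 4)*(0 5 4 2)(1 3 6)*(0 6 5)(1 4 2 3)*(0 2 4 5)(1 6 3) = (0 4 6 2 1)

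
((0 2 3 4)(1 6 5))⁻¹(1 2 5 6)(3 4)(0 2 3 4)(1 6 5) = (0 4)(1 5 6 3)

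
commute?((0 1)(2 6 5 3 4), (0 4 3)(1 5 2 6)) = no:(0 1)(2 6 5 3 4)*(0 4 3)(1 5 2 6) = (0 5)(1 4 6 2), (0 4 3)(1 5 2 6)*(0 1)(2 6 5 3 4) = (0 2 5 6)(1 3)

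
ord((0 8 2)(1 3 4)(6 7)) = 6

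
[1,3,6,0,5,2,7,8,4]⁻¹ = [3,0,5,1,8,4,2,6,7]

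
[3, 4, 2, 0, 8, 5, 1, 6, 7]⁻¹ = [3, 6, 2, 0, 1, 5, 7, 8, 4]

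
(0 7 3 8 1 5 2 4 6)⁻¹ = (0 6 4 2 5 1 8 3 7)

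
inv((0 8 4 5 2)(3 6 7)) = (0 2 5 4 8)(3 7 6)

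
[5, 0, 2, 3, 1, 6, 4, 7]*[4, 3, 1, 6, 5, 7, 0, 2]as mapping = [0→7, 1→4, 2→1, 3→6, 4→3, 5→0, 6→5, 7→2]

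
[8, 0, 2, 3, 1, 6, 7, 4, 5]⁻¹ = [1, 4, 2, 3, 7, 8, 5, 6, 0]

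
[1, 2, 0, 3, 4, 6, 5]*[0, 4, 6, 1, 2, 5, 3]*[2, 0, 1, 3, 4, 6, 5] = [4, 5, 2, 0, 1, 3, 6]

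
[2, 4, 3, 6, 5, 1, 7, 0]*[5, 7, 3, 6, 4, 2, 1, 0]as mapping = [0→3, 1→4, 2→6, 3→1, 4→2, 5→7, 6→0, 7→5]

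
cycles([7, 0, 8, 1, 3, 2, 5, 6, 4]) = (0 7 6 5 2 8 4 3 1)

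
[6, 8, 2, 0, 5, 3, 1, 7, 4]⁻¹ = [3, 6, 2, 5, 8, 4, 0, 7, 1]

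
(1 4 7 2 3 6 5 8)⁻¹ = (1 8 5 6 3 2 7 4)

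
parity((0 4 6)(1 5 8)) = even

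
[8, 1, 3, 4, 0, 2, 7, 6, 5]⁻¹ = [4, 1, 5, 2, 3, 8, 7, 6, 0]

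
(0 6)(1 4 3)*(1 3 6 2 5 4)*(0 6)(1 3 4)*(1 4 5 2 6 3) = (0 6 3 5 4)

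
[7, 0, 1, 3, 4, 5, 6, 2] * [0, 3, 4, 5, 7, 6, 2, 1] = [1, 0, 3, 5, 7, 6, 2, 4]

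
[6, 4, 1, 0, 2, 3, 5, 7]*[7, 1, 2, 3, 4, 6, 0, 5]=[0, 4, 1, 7, 2, 3, 6, 5]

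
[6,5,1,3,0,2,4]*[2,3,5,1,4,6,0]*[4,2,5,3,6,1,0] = [4,0,3,2,5,1,6]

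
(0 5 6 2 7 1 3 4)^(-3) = (0 1 6 4 7 5 3 2)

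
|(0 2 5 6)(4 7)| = 4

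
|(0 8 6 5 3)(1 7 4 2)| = 20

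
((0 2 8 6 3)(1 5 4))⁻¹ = (0 3 6 8 2)(1 4 5)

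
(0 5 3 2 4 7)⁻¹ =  (0 7 4 2 3 5)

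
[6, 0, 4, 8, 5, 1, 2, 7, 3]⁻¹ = [1, 5, 6, 8, 2, 4, 0, 7, 3]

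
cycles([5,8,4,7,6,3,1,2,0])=(0 5 3 7 2 4 6 1 8) 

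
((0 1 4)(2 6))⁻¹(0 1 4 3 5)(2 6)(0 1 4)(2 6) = (0 3 5 1 4)(2 6)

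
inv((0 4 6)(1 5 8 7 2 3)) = (0 6 4)(1 3 2 7 8 5)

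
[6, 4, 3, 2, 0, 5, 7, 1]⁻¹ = [4, 7, 3, 2, 1, 5, 0, 6]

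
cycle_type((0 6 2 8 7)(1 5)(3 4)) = 2^2.5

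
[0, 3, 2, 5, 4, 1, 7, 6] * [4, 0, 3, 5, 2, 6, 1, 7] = [4, 5, 3, 6, 2, 0, 7, 1]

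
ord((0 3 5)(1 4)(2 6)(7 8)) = 6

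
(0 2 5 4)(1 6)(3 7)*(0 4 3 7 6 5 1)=(0 2 1 5 3 6)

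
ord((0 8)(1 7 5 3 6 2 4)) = 14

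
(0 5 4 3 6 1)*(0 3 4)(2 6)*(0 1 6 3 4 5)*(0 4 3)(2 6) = (0 4 5 1 3 6 2)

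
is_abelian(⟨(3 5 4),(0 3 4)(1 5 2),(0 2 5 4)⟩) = no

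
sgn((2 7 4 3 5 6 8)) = 1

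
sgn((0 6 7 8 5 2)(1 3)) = 1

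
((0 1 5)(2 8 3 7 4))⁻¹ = (0 5 1)(2 4 7 3 8)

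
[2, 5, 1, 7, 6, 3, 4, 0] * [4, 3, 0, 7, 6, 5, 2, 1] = [0, 5, 3, 1, 2, 7, 6, 4]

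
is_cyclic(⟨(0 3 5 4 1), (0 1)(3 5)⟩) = no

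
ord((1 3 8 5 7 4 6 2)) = 8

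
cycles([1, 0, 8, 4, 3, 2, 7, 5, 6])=(0 1)(2 8 6 7 5)(3 4)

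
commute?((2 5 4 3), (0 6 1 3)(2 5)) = no:(2 5 4 3)*(0 6 1 3)(2 5) = (0 6 1 3 5 4), (0 6 1 3)(2 5)*(2 5 4 3) = (0 6 1 2 4 3)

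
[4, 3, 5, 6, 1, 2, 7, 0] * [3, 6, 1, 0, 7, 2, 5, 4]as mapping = [0→7, 1→0, 2→2, 3→5, 4→6, 5→1, 6→4, 7→3]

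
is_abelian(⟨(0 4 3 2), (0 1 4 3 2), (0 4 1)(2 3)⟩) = no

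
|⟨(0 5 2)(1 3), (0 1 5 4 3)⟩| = 720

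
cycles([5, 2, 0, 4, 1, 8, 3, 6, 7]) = (0 5 8 7 6 3 4 1 2)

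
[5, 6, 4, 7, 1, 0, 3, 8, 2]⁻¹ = [5, 4, 8, 6, 2, 0, 1, 3, 7]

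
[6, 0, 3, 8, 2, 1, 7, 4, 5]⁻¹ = [1, 5, 4, 2, 7, 8, 0, 6, 3]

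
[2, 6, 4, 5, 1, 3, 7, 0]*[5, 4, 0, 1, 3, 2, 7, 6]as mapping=[0→0, 1→7, 2→3, 3→2, 4→4, 5→1, 6→6, 7→5]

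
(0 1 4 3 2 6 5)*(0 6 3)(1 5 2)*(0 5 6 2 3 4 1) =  (0 6 3)(2 4 5)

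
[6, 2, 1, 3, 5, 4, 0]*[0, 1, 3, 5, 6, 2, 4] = [4, 3, 1, 5, 2, 6, 0]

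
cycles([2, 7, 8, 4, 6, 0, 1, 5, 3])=(0 2 8 3 4 6 1 7 5)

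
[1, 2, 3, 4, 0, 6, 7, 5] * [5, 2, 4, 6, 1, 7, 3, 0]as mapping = [0→2, 1→4, 2→6, 3→1, 4→5, 5→3, 6→0, 7→7]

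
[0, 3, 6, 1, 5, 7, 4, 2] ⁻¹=[0, 3, 7, 1, 6, 4, 2, 5] 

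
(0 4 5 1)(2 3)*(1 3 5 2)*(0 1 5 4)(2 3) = (2 4 3 5)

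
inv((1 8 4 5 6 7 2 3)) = (1 3 2 7 6 5 4 8)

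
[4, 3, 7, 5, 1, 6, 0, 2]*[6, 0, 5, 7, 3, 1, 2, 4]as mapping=[0→3, 1→7, 2→4, 3→1, 4→0, 5→2, 6→6, 7→5]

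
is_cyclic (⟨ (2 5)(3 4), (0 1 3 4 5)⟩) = no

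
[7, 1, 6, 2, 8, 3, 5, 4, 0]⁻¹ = [8, 1, 3, 5, 7, 6, 2, 0, 4]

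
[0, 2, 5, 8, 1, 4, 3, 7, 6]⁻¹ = [0, 4, 1, 6, 5, 2, 8, 7, 3]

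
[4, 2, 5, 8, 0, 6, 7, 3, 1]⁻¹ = [4, 8, 1, 7, 0, 2, 5, 6, 3]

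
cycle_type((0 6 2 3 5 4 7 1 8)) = 9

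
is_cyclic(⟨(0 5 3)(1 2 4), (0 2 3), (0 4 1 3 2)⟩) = no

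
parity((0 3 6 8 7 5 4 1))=odd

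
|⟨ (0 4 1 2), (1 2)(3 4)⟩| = 20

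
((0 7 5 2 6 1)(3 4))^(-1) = (0 1 6 2 5 7)(3 4)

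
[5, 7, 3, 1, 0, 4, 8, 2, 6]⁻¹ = [4, 3, 7, 2, 5, 0, 8, 1, 6]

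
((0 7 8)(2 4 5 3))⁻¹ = (0 8 7)(2 3 5 4)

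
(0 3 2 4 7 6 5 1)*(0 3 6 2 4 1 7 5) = (0 6)(1 3 4 5 7 2)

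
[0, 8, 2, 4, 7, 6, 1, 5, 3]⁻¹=[0, 6, 2, 8, 3, 7, 5, 4, 1]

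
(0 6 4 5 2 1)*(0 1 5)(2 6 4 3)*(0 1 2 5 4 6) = (0 6 3 5)(1 2 4)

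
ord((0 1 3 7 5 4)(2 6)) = 6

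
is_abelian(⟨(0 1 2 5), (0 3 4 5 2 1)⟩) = no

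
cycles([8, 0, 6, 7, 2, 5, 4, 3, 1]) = (0 8 1) (2 6 4) (3 7) 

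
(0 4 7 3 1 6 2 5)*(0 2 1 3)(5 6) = (0 4 7)(1 5 2 6)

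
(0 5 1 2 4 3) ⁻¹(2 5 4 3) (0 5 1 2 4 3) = (0 4 1 3) 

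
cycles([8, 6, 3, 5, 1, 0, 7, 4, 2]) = (0 8 2 3 5)(1 6 7 4)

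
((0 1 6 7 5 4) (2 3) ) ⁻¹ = (0 4 5 7 6 1) (2 3) 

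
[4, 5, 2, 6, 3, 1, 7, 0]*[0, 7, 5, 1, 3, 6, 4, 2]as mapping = [0→3, 1→6, 2→5, 3→4, 4→1, 5→7, 6→2, 7→0]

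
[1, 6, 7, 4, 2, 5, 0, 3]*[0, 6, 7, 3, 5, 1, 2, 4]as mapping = [0→6, 1→2, 2→4, 3→5, 4→7, 5→1, 6→0, 7→3]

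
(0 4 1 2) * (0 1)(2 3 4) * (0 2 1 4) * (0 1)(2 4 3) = (1 2 3)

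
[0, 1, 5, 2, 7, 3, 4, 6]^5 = [0, 1, 3, 5, 6, 2, 7, 4]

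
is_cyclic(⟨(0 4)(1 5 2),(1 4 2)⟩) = no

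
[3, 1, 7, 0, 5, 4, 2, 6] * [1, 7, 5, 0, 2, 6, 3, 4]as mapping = [0→0, 1→7, 2→4, 3→1, 4→6, 5→2, 6→5, 7→3]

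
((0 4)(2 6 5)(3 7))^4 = (2 6 5)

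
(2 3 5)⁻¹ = (2 5 3)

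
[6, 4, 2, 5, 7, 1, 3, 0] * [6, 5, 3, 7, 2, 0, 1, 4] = [1, 2, 3, 0, 4, 5, 7, 6]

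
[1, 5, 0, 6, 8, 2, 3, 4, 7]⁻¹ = [2, 0, 5, 6, 7, 1, 3, 8, 4]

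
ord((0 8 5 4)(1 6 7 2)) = 4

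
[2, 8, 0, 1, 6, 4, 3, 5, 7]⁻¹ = [2, 3, 0, 6, 5, 7, 4, 8, 1]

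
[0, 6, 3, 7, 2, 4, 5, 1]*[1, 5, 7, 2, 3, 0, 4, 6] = [1, 4, 2, 6, 7, 3, 0, 5]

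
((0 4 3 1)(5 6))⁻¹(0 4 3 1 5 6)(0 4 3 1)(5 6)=(0 6 5 4 3 1)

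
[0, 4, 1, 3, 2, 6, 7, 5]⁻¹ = [0, 2, 4, 3, 1, 7, 5, 6]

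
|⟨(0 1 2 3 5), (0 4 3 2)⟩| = 720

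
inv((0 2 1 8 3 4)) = (0 4 3 8 1 2)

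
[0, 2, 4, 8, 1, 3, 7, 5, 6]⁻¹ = [0, 4, 1, 5, 2, 7, 8, 6, 3]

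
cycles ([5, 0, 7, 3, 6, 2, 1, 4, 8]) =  (0 5 2 7 4 6 1)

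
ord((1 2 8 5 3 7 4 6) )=8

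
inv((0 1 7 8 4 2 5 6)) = (0 6 5 2 4 8 7 1)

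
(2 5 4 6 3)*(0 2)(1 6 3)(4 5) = (0 2 4 3)(1 6)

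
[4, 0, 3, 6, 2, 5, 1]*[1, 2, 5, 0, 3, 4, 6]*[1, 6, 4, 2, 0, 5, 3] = [2, 6, 1, 3, 5, 0, 4] 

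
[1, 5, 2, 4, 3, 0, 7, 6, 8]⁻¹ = [5, 0, 2, 4, 3, 1, 7, 6, 8]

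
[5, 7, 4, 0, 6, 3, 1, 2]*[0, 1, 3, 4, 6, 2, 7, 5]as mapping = [0→2, 1→5, 2→6, 3→0, 4→7, 5→4, 6→1, 7→3]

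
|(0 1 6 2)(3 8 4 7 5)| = 20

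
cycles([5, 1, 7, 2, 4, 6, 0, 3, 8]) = (0 5 6) (2 7 3) 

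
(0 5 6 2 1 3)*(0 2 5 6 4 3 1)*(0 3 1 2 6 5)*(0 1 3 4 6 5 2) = (0 2 4 3 5 6 1) 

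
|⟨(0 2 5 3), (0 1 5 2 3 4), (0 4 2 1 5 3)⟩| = 720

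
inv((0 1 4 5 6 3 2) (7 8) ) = (0 2 3 6 5 4 1) (7 8) 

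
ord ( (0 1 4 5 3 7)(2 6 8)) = 6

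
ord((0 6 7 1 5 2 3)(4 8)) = 14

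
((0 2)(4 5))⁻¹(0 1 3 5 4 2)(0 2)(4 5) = (0 2 1 3 4 5)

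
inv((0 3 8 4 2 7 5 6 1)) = (0 1 6 5 7 2 4 8 3)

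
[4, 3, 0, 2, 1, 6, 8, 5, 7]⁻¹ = [2, 4, 3, 1, 0, 7, 5, 8, 6]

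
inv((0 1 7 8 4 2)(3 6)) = (0 2 4 8 7 1)(3 6)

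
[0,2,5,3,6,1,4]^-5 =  [0,2,5,3,6,1,4]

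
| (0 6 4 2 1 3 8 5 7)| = 9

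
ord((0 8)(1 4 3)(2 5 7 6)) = 12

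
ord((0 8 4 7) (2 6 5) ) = 12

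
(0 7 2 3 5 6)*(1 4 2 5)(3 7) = (0 3 1 4 2 7 5 6)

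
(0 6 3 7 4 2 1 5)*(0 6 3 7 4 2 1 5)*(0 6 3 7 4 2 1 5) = (0 7 1 6 4 5 3 2)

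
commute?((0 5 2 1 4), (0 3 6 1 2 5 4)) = no:(0 5 2 1 4) * (0 3 6 1 2 5 4) = (0 4 3 6 1), (0 3 6 1 2 5 4) * (0 5 2 1 4) = (0 3 6 4 5)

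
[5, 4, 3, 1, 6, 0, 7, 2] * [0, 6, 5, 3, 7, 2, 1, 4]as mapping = [0→2, 1→7, 2→3, 3→6, 4→1, 5→0, 6→4, 7→5]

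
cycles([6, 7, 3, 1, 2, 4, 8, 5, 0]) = (0 6 8)(1 7 5 4 2 3)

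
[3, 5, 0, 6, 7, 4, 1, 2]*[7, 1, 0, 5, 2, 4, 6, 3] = [5, 4, 7, 6, 3, 2, 1, 0] 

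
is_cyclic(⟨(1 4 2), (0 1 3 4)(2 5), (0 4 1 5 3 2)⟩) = no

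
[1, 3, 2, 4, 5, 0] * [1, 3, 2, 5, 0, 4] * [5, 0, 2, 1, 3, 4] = [1, 4, 2, 5, 3, 0]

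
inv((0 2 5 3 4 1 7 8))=(0 8 7 1 4 3 5 2)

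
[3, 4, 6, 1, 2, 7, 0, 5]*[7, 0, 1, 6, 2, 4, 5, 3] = [6, 2, 5, 0, 1, 3, 7, 4]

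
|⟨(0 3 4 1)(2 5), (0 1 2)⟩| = 360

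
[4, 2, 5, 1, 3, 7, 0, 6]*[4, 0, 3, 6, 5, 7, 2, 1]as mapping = [0→5, 1→3, 2→7, 3→0, 4→6, 5→1, 6→4, 7→2]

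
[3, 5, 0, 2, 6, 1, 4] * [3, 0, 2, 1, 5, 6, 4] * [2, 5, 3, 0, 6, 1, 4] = [5, 4, 0, 3, 6, 2, 1]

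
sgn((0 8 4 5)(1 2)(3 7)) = -1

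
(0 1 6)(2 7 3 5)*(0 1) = (1 6)(2 7 3 5)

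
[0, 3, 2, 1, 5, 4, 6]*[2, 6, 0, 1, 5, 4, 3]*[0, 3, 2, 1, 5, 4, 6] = [2, 3, 0, 6, 5, 4, 1] 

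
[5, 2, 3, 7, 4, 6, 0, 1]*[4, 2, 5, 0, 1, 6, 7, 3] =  [6, 5, 0, 3, 1, 7, 4, 2]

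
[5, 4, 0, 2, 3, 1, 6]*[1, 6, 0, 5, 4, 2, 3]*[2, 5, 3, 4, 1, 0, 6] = [3, 1, 5, 2, 0, 6, 4]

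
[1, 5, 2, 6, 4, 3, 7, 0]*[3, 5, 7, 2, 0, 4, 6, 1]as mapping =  [0→5, 1→4, 2→7, 3→6, 4→0, 5→2, 6→1, 7→3]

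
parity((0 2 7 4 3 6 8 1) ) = odd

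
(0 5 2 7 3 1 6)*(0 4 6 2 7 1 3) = (0 5 7)(1 2)(4 6)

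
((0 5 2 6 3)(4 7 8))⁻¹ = (0 3 6 2 5)(4 8 7)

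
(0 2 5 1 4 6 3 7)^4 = (0 4)(1 7)(2 6)(3 5)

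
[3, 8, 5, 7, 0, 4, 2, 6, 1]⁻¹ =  [4, 8, 6, 0, 5, 2, 7, 3, 1]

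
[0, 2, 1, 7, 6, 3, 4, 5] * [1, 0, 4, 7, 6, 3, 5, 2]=[1, 4, 0, 2, 5, 7, 6, 3]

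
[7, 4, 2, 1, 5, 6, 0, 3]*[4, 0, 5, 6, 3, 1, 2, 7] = [7, 3, 5, 0, 1, 2, 4, 6]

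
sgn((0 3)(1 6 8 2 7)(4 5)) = 1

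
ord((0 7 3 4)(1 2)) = 4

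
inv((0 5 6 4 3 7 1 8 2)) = (0 2 8 1 7 3 4 6 5)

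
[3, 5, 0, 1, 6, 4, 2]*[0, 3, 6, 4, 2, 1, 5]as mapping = [0→4, 1→1, 2→0, 3→3, 4→5, 5→2, 6→6]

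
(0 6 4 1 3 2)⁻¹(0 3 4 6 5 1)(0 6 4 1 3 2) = (1 4 5 3 6 2)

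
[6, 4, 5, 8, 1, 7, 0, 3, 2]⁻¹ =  [6, 4, 8, 7, 1, 2, 0, 5, 3]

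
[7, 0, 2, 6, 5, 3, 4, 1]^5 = [1, 7, 2, 6, 5, 3, 4, 0]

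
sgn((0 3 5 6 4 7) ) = -1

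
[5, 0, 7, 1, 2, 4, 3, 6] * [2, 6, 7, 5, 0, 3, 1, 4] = [3, 2, 4, 6, 7, 0, 5, 1]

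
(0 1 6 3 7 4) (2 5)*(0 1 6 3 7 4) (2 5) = (0 6 7) (1 3 4) 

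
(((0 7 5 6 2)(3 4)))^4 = (0 2 6 5 7)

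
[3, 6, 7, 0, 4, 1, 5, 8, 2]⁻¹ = [3, 5, 8, 0, 4, 6, 1, 2, 7]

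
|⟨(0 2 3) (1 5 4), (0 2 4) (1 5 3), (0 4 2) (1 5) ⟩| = 720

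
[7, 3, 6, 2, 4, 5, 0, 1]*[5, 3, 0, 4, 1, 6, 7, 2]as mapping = [0→2, 1→4, 2→7, 3→0, 4→1, 5→6, 6→5, 7→3]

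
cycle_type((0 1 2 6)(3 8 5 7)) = 4^2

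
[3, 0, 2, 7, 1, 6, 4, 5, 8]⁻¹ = [1, 4, 2, 0, 6, 7, 5, 3, 8]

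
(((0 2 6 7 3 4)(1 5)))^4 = (0 3 6)(2 4 7)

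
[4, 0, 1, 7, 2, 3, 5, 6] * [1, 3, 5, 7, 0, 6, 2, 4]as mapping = [0→0, 1→1, 2→3, 3→4, 4→5, 5→7, 6→6, 7→2]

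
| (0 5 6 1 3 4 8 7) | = 8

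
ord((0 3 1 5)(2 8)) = 4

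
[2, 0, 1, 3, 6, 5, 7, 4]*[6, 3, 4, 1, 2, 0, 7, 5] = [4, 6, 3, 1, 7, 0, 5, 2]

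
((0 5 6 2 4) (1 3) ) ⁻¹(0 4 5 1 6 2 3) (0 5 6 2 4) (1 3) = (0 6 3 2 4 1 5) 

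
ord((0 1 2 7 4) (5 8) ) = 10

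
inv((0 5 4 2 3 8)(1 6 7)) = (0 8 3 2 4 5)(1 7 6)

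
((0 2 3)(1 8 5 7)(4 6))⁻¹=(0 3 2)(1 7 5 8)(4 6)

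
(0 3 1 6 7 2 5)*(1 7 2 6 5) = (0 3 7 6 2 1 5) 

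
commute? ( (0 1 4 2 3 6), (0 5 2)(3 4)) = no: (0 1 4 2 3 6)*(0 5 2)(3 4) = (0 1 3 6 5 2 4), (0 5 2)(3 4)*(0 1 4 2 3 6) = (0 5 3 2 1 4 6)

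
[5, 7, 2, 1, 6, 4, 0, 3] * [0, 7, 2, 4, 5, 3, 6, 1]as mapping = [0→3, 1→1, 2→2, 3→7, 4→6, 5→5, 6→0, 7→4]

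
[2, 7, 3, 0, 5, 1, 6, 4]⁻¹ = [3, 5, 0, 2, 7, 4, 6, 1]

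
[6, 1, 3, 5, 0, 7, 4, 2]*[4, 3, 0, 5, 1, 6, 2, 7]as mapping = [0→2, 1→3, 2→5, 3→6, 4→4, 5→7, 6→1, 7→0]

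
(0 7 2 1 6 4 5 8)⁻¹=(0 8 5 4 6 1 2 7)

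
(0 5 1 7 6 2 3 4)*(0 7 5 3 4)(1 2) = (0 3)(1 5 2 4 7 6)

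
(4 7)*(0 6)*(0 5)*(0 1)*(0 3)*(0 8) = (0 6 5 1 3 8)(4 7)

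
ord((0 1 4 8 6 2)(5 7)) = 6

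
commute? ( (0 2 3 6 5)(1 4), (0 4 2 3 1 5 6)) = no: (0 2 3 6 5)(1 4) * (0 4 2 3 1 5 6) = (0 3)(1 2)(4 5), (0 4 2 3 1 5 6) * (0 2 3 6 5)(1 4) = (0 1)(2 6)(3 4)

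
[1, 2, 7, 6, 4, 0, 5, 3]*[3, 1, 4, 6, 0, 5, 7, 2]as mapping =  [0→1, 1→4, 2→2, 3→7, 4→0, 5→3, 6→5, 7→6]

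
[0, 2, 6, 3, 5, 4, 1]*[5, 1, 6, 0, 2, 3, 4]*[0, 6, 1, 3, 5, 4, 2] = [4, 2, 5, 0, 3, 1, 6]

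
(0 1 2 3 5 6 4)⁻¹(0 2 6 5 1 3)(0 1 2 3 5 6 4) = (1 3 4 6 2 5)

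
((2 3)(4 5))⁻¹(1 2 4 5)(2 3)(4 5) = (1 3 5 4)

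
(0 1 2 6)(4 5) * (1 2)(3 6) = (0 2 3 6)(4 5)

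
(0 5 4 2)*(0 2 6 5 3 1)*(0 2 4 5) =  (0 3 1 2 4 6)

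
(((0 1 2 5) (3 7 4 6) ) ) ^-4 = () 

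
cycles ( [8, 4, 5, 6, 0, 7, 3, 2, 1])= (0 8 1 4)(2 5 7)(3 6)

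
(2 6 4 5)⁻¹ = (2 5 4 6)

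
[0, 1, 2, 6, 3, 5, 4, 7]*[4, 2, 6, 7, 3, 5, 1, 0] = [4, 2, 6, 1, 7, 5, 3, 0]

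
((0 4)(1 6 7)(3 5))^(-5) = (0 4)(1 6 7)(3 5)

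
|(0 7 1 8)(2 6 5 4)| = 4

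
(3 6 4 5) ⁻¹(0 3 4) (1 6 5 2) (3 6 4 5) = (0 6 5) (1 4 3 2) 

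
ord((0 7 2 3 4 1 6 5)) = 8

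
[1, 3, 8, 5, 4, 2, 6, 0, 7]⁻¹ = [7, 0, 5, 1, 4, 3, 6, 8, 2]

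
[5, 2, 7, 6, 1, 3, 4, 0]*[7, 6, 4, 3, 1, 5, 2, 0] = [5, 4, 0, 2, 6, 3, 1, 7]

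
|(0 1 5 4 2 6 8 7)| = 8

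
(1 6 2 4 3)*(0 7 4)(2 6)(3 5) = (0 7 4 5 3 1 2)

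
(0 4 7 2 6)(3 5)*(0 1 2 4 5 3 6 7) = (0 5 6 1 2 7 4)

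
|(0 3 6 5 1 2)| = 6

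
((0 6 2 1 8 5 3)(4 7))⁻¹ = (0 3 5 8 1 2 6)(4 7)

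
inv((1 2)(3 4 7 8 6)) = (1 2)(3 6 8 7 4)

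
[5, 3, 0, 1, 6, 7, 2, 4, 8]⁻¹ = [2, 3, 6, 1, 7, 0, 4, 5, 8]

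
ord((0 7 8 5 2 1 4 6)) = 8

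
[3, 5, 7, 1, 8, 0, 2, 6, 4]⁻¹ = [5, 3, 6, 0, 8, 1, 7, 2, 4]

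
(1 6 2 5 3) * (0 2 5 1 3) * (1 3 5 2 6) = (0 6 2 3 5)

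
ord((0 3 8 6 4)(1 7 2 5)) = 20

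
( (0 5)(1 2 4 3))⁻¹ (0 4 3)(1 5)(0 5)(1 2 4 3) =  (0 2)(1 5 3)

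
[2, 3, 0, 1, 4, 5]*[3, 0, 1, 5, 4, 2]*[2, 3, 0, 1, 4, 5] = [3, 5, 1, 2, 4, 0] 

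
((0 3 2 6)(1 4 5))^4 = (1 4 5)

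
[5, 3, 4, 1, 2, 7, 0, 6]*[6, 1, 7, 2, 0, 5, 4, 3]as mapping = [0→5, 1→2, 2→0, 3→1, 4→7, 5→3, 6→6, 7→4]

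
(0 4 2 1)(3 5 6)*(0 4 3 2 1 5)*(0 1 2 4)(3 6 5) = (0 6 4 2 3 1)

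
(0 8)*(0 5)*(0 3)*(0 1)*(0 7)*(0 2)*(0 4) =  (0 8 5 3 1 7 2 4)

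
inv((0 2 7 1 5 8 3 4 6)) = (0 6 4 3 8 5 1 7 2)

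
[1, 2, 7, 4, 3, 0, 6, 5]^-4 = [1, 2, 7, 3, 4, 0, 6, 5]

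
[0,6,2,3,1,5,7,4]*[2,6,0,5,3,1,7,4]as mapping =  [0→2,1→7,2→0,3→5,4→6,5→1,6→4,7→3]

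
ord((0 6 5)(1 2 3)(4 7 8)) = 3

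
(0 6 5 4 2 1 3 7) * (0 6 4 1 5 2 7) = (0 4 7 6 2 5 1 3)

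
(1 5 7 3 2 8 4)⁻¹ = (1 4 8 2 3 7 5)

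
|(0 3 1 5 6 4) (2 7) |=6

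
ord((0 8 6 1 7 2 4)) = 7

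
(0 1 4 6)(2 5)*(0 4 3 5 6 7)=(0 1 3 5 2 6 4 7)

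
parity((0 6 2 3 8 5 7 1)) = odd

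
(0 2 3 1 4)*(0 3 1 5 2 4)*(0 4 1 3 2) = (0 1 4 2 3 5)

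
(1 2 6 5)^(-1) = (1 5 6 2)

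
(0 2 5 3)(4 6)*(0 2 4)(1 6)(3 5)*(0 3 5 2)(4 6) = (0 6 3)(1 4)(2 5)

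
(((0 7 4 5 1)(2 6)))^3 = (0 5 7 1 4)(2 6)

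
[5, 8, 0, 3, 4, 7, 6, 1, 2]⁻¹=[2, 7, 8, 3, 4, 0, 6, 5, 1]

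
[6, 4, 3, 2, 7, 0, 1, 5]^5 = [5, 6, 3, 2, 1, 7, 0, 4]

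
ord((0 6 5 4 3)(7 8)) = 10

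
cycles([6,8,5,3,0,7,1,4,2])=(0 6 1 8 2 5 7 4)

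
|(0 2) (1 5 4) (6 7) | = 6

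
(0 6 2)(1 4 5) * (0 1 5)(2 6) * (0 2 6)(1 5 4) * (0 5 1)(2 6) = (0 2 1)(4 6 5)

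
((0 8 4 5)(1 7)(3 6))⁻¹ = (0 5 4 8)(1 7)(3 6)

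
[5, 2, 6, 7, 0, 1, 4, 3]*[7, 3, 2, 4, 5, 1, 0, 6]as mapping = [0→1, 1→2, 2→0, 3→6, 4→7, 5→3, 6→5, 7→4]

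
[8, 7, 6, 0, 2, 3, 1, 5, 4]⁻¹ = [3, 6, 4, 5, 8, 7, 2, 1, 0]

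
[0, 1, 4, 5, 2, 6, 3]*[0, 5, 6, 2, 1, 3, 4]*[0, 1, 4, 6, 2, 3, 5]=[0, 3, 1, 6, 5, 2, 4]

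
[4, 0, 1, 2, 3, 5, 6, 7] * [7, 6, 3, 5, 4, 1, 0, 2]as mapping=[0→4, 1→7, 2→6, 3→3, 4→5, 5→1, 6→0, 7→2]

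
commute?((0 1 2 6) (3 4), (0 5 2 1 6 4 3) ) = no:(0 1 2 6) (3 4)*(0 5 2 1 6 4 3) = (0 6 5 2 4), (0 5 2 1 6 4 3)*(0 1 2 6) (3 4) = (0 5 6 3 1) 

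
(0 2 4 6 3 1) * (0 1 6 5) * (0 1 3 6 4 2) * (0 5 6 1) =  (0 5)(1 3 4 6)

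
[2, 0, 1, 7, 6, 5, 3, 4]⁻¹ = [1, 2, 0, 6, 7, 5, 4, 3]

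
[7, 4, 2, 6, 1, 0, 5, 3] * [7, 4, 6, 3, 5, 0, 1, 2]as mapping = [0→2, 1→5, 2→6, 3→1, 4→4, 5→7, 6→0, 7→3]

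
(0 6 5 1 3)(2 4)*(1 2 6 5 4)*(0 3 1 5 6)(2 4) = (0 6 2 5 4)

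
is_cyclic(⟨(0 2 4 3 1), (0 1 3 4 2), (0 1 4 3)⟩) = no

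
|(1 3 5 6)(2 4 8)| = 12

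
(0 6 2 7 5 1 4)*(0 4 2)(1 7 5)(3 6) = (0 3 6)(1 2 5 7)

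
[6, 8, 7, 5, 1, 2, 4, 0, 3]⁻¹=[7, 4, 5, 8, 6, 3, 0, 2, 1]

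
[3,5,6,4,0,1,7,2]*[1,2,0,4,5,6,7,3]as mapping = [0→4,1→6,2→7,3→5,4→1,5→2,6→3,7→0]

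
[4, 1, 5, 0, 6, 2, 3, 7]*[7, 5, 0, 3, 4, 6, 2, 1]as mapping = [0→4, 1→5, 2→6, 3→7, 4→2, 5→0, 6→3, 7→1]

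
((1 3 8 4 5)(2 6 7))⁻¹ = (1 5 4 8 3)(2 7 6)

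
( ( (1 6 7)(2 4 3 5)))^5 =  (1 7 6)(2 4 3 5)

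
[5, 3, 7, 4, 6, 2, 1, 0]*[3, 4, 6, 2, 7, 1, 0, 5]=[1, 2, 5, 7, 0, 6, 4, 3]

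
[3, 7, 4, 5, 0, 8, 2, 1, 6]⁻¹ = [4, 7, 6, 0, 2, 3, 8, 1, 5]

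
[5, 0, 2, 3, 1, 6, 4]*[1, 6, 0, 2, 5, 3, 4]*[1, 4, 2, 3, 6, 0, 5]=[3, 4, 1, 2, 5, 6, 0]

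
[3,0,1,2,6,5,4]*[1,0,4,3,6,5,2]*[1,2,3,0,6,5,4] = [0,2,1,6,3,5,4]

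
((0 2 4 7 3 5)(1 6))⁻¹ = (0 5 3 7 4 2)(1 6)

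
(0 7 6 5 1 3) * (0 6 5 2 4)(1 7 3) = (0 3 6 2 4)(5 7)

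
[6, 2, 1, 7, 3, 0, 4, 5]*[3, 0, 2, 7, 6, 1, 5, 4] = [5, 2, 0, 4, 7, 3, 6, 1]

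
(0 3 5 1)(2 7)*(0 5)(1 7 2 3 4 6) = (0 4 6 1 5 7 3)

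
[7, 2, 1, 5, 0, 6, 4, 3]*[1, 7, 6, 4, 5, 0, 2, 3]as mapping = [0→3, 1→6, 2→7, 3→0, 4→1, 5→2, 6→5, 7→4]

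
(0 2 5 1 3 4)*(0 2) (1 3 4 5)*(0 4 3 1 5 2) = (0 4) (1 3 2 5) 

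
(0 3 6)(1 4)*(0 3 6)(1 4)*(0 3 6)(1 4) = (1 4)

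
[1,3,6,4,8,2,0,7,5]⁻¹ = [6,0,5,1,3,8,2,7,4]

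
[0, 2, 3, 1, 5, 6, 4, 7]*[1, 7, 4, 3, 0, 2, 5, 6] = [1, 4, 3, 7, 2, 5, 0, 6]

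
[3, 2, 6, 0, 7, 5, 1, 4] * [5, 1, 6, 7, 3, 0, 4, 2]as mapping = [0→7, 1→6, 2→4, 3→5, 4→2, 5→0, 6→1, 7→3]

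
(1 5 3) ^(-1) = (1 3 5) 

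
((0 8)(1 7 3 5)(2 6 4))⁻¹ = (0 8)(1 5 3 7)(2 4 6)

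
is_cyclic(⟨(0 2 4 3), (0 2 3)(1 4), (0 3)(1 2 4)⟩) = no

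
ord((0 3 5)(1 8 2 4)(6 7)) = 12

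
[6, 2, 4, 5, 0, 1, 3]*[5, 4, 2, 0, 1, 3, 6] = [6, 2, 1, 3, 5, 4, 0]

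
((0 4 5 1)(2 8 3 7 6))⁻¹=(0 1 5 4)(2 6 7 3 8)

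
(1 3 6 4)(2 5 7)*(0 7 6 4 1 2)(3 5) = (0 7)(1 5 6)(2 3 4)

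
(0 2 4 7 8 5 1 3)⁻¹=(0 3 1 5 8 7 4 2)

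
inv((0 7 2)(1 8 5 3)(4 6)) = (0 2 7)(1 3 5 8)(4 6)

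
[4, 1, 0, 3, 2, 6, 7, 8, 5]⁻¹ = [2, 1, 4, 3, 0, 8, 5, 6, 7]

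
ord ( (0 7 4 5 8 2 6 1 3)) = 9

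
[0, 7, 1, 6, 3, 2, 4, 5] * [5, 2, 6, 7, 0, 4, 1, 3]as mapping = [0→5, 1→3, 2→2, 3→1, 4→7, 5→6, 6→0, 7→4]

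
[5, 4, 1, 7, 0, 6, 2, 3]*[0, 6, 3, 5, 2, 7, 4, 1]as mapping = [0→7, 1→2, 2→6, 3→1, 4→0, 5→4, 6→3, 7→5]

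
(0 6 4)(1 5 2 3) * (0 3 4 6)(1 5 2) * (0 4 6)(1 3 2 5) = (0 4 2 6)(1 5 3)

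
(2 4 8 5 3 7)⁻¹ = (2 7 3 5 8 4)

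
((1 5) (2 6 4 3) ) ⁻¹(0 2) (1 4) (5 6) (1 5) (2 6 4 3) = (0 6) (1 4) (3 5) 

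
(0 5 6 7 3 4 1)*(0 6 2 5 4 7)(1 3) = (0 4 3 7 1 6)(2 5)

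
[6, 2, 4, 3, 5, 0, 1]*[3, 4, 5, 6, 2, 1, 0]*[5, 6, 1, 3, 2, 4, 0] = [5, 4, 1, 0, 6, 3, 2]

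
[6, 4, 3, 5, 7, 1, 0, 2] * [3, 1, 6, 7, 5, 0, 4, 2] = [4, 5, 7, 0, 2, 1, 3, 6]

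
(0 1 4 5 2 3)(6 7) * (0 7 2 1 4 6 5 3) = (0 4 3 7 5 1 6 2)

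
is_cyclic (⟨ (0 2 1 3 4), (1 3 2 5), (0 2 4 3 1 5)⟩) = no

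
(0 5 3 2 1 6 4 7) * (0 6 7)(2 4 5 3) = (0 3 4)(1 7 6 5 2)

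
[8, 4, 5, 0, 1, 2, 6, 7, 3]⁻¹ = [3, 4, 5, 8, 1, 2, 6, 7, 0]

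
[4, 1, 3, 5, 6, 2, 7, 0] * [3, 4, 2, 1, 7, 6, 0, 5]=[7, 4, 1, 6, 0, 2, 5, 3] 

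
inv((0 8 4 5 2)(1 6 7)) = (0 2 5 4 8)(1 7 6)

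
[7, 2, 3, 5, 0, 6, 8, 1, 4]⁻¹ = [4, 7, 1, 2, 8, 3, 5, 0, 6]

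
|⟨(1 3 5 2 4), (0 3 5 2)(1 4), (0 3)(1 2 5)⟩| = 720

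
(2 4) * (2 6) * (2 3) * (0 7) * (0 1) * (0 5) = (0 7 1 5)(2 4 6 3)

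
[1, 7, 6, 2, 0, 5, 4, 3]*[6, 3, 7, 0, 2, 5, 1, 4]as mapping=[0→3, 1→4, 2→1, 3→7, 4→6, 5→5, 6→2, 7→0]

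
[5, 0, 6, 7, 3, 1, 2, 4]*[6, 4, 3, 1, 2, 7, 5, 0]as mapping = [0→7, 1→6, 2→5, 3→0, 4→1, 5→4, 6→3, 7→2]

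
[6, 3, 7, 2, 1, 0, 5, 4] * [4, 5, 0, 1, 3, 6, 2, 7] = [2, 1, 7, 0, 5, 4, 6, 3]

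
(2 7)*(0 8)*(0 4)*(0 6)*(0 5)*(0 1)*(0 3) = (0 8 4 6 5 1 3)(2 7)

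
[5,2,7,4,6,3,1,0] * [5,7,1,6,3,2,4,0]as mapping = [0→2,1→1,2→0,3→3,4→4,5→6,6→7,7→5]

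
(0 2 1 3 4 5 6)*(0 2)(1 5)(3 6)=(1 6 2 5 3 4)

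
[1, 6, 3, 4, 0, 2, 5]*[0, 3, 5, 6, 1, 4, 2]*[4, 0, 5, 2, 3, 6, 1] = [2, 5, 1, 0, 4, 6, 3]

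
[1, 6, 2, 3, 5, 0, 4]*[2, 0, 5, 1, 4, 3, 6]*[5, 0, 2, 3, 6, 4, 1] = [5, 1, 4, 0, 3, 2, 6]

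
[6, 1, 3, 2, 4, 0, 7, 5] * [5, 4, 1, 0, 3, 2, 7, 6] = [7, 4, 0, 1, 3, 5, 6, 2] 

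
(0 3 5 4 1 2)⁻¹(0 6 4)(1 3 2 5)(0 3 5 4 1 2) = (0 4 2 5)(1 3 6)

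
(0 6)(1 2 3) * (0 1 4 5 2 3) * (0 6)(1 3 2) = (1 2 6 3 4 5)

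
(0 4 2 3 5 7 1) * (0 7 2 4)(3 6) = (1 7)(2 6 3 5)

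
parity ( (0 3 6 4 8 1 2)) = even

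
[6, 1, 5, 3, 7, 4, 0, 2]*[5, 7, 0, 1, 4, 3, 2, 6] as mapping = [0→2, 1→7, 2→3, 3→1, 4→6, 5→4, 6→5, 7→0] 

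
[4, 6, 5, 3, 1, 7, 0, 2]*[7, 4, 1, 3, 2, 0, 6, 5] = [2, 6, 0, 3, 4, 5, 7, 1]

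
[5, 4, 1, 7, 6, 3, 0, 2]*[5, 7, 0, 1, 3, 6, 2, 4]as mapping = [0→6, 1→3, 2→7, 3→4, 4→2, 5→1, 6→5, 7→0]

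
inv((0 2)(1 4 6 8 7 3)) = (0 2)(1 3 7 8 6 4)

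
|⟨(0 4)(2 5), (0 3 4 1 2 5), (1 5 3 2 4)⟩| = 720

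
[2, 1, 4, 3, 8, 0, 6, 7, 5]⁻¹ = [5, 1, 0, 3, 2, 8, 6, 7, 4]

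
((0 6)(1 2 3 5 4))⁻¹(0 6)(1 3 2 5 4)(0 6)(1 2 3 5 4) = (0 6)(1 2 5 3 4)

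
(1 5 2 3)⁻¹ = (1 3 2 5)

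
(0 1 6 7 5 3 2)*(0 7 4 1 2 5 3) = (0 2 7 3 5)(1 6 4)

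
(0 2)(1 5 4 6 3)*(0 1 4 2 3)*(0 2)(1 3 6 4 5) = (0 6 2 3 5)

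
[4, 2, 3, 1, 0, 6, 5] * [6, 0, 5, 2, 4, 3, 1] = [4, 5, 2, 0, 6, 1, 3]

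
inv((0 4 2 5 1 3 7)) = (0 7 3 1 5 2 4)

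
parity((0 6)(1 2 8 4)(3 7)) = odd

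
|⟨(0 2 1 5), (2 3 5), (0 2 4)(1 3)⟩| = 720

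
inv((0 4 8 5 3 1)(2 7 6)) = (0 1 3 5 8 4)(2 6 7)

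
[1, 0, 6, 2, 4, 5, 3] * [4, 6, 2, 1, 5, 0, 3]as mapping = [0→6, 1→4, 2→3, 3→2, 4→5, 5→0, 6→1]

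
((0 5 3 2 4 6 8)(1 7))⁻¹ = (0 8 6 4 2 3 5)(1 7)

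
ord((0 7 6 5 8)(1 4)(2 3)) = 10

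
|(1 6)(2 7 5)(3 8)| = 6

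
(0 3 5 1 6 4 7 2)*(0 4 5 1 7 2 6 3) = (1 3)(2 4)(5 7 6)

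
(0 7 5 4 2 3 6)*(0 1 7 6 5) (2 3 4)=(0 6 1 7) (2 4 3 5) 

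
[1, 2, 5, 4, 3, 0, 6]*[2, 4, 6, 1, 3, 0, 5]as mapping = [0→4, 1→6, 2→0, 3→3, 4→1, 5→2, 6→5]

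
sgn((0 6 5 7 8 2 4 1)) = -1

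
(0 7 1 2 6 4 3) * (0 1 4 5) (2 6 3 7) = (0 2 3 1 6 5) (4 7) 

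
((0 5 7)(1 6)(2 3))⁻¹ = (0 7 5)(1 6)(2 3)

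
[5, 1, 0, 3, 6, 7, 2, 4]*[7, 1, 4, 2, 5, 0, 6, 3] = [0, 1, 7, 2, 6, 3, 4, 5]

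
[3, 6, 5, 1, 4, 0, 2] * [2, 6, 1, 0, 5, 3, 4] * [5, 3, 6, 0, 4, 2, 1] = [5, 4, 0, 1, 2, 6, 3]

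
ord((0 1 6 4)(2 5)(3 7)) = 4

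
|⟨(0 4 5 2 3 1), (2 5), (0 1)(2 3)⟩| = 720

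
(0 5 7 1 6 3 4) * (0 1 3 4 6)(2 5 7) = (0 7 3 6 4 1)(2 5)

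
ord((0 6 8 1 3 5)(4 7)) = 6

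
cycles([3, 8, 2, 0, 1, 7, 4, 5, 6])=(0 3)(1 8 6 4)(5 7)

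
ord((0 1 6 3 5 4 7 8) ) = 8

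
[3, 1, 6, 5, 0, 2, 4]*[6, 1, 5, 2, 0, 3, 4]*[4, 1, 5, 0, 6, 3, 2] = [5, 1, 6, 0, 2, 3, 4]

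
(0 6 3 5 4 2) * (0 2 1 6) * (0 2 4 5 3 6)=(0 2 4 1)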